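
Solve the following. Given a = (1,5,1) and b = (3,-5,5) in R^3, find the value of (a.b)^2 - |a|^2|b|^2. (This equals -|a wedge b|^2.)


a . b = 1*3 + 5*(-5) + 1*5
= 3 + (-25) + 5 = -17
|a|^2 = 1^2 + 5^2 + 1^2 = 27
|b|^2 = 3^2 + (-5)^2 + 5^2 = 59
(a.b)^2 = (-17)^2 = 289
|a|^2 * |b|^2 = 27 * 59 = 1593
Result = 289 - 1593 = -1304


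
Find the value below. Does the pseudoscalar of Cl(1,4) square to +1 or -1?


The pseudoscalar I = e1...e_n (product of all n generators) of Cl(p,q) satisfies I^2 = (-1)^(q + n(n-1)/2).
p = 1, q = 4, n = p + q = 5
n(n-1)/2 = 5 * 4 / 2 = 10
Exponent = q + n(n-1)/2 = 4 + 10 = 14
I^2 = (-1)^14 = +1


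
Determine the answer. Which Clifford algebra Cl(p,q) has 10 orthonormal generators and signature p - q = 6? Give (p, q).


We need p + q = 10 and p - q = 6.
Adding: 2p = 10 + 6 = 16, so p = 8.
Then q = 10 - 8 = 2.
(p, q) = (8, 2)


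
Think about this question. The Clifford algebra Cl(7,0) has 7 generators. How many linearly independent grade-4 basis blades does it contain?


Number of grade-k basis blades in Cl(p,q) with n = p + q is C(n, k).
n = 7 + 0 = 7
C(7, 4) = 7! / (4! * 3!)
= 5040 / (24 * 6)
= 35


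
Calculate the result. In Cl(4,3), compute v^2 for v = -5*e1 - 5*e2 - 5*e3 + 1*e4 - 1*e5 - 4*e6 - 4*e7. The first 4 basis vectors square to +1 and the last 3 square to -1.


v^2 = sum of c_i^2 * e_i^2
Positive signature terms (e_i^2 = +1): (-5)^2 + (-5)^2 + (-5)^2 + 1^2 = 76
Negative signature terms (e_j^2 = -1): (-1)^2 + (-4)^2 + (-4)^2 = 33
v^2 = 76 - 33 = 43


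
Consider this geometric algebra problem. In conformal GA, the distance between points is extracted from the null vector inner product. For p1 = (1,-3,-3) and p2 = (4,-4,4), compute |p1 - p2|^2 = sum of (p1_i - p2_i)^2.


p1 - p2 = (-3, 1, -7)
|p1 - p2|^2 = (-3)^2 + 1^2 + (-7)^2
= 9 + 1 + 49
= 59


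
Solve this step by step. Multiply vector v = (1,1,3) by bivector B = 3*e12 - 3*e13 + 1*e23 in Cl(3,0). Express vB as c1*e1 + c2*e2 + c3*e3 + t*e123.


vB has grade-1 (vector) and grade-3 (trivector) parts: vB = (v _| B) + (v ^ B).
Vector part <vB>_1:
  e1: -v2*b12 - v3*b13 = -(1)*(3) - (3)*(-3) = 6
  e2: v1*b12 - v3*b23 = (1)*(3) - (3)*(1) = 0
  e3: v1*b13 + v2*b23 = (1)*(-3) + (1)*(1) = -2
Trivector part <vB>_3:
  e123: v1*b23 - v2*b13 + v3*b12 = (1)*(1) - (1)*(-3) + (3)*(3) = 13
vB = 6*e1 + 0*e2 - 2*e3 + 13*e123


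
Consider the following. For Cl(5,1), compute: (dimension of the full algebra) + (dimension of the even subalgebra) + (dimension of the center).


n = 5 + 1 = 6
Total dim = 2^6 = 64
Even subalgebra dim = 2^5 = 32
n is even, so center dim = 1
Sum = 64 + 32 + 1 = 97


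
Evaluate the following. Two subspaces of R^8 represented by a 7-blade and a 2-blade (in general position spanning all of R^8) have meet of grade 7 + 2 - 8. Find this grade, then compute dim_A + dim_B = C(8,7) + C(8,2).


Meet grade = grade(A) + grade(B) - n
= 7 + 2 - 8 = 1
C(8,7) = 8
C(8,2) = 28
dim_A + dim_B = 8 + 28 = 36


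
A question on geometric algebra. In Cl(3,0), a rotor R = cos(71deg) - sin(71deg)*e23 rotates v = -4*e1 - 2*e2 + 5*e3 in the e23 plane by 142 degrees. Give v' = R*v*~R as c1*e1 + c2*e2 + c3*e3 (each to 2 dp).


Rotor R = cos(71deg) - sin(71deg)*e23
Rotation angle theta = 2 * 71 = 142 degrees in the e23 plane (e2 -> e3).
The component perpendicular to the plane (e1) is invariant: v'_1 = v1 = -4.00
cos(142deg) = -0.7880, sin(142deg) = 0.6157
v'_2 = v2*cos(theta) - v3*sin(theta) = -2*(-0.7880) - 5*0.6157 = -1.50
v'_3 = v2*sin(theta) + v3*cos(theta) = -2*0.6157 + 5*(-0.7880) = -5.17
v' = -4.00*e1 - 1.50*e2 - 5.17*e3


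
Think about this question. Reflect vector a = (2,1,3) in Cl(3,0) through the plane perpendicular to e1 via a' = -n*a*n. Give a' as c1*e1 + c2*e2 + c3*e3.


Reflection formula: a' = -n*a*n, with n = e1 (unit vector, n^2 = 1).
For reflection through hyperplane perp to e1:
The component along e1 flips sign, others stay.
a = (2, 1, 3)
a' = (-2, 1, 3)
a' = -2*e1 + 1*e2 + 3*e3


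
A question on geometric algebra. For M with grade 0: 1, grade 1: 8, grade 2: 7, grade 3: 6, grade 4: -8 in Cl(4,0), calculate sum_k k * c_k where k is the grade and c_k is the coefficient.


Grade-weighted sum = sum of grade_k * coefficient_k
0*1 = 0
1*8 = 8
2*7 = 14
3*6 = 18
4*(-8) = -32
Total = 0 + 8 + 14 + 18 + (-32) = 8


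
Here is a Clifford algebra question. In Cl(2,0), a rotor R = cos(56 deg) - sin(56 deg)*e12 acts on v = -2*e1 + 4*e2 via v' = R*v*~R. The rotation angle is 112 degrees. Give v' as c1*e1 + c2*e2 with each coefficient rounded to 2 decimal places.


Rotor R = cos(56deg) - sin(56deg)*e12
Rotation angle theta = 2 * 56 = 112 degrees
v' = R*v*~R rotates v by theta.
cos(112deg) = -0.3746, sin(112deg) = 0.9272
v'_1 = -2*cos(112deg) - 4*sin(112deg)
= -2*(-0.3746) - 4*0.9272
= -2.96
v'_2 = -2*sin(112deg) + 4*cos(112deg)
= -2*0.9272 + 4*(-0.3746)
= -3.35
v' = -2.96*e1 - 3.35*e2


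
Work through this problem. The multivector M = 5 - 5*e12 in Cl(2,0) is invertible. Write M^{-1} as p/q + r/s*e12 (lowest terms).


M = 5 - 5*e12, where e12^2 = -1.
Since M commutes with its reverse ~M = a - b*e12, M * ~M = a^2 - b^2*e12^2 = a^2 + b^2.
So M^{-1} = ~M / (a^2 + b^2) = (a - b*e12)/(a^2 + b^2).
a^2 + b^2 = 25 + 25 = 50
Scalar part = 5/50 = 1/10
Bivector coeff = 5/50 = 1/10
M^{-1} = 1/10 + 1/10*e12


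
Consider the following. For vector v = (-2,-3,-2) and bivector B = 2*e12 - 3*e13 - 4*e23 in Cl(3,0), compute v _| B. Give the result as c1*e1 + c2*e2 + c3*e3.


Left contraction v _| B = <vB>_1 (grade-1 part of the geometric product vB).
Using e1_|e12 = e2, e2_|e12 = -e1, e1_|e13 = e3, e3_|e13 = -e1, e2_|e23 = e3, e3_|e23 = -e2:
e1 coeff: -v2*b12 - v3*b13 = -(-3)*(2) - (-2)*(-3) = 0
e2 coeff: v1*b12 - v3*b23 = (-2)*(2) - (-2)*(-4) = -12
e3 coeff: v1*b13 + v2*b23 = (-2)*(-3) + (-3)*(-4) = 18
v _| B = 0*e1 - 12*e2 + 18*e3


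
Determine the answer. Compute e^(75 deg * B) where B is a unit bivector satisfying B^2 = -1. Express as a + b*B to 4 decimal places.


For a unit bivector B with B^2 = -1, the exponential series gives
e^(theta*B) = cos(theta) + sin(theta)*B (the GA analogue of Euler's formula).
theta = 75 degrees = 1.308997 rad
cos(75 deg) = 0.2588
sin(75 deg) = 0.9659
exp(theta*B) = 0.2588 + 0.9659*B


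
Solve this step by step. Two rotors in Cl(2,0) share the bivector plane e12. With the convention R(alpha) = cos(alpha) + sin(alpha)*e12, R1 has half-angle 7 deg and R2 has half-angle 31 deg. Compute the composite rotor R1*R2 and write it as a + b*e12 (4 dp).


Same-plane rotors commute and their half-angles add:
R1*R2 = cos(a1 + a2) + sin(a1 + a2)*e12.
a1 + a2 = 7 + 31 = 38 deg
cos(38 deg) = 0.7880
sin(38 deg) = 0.6157
R1*R2 = 0.7880 + 0.6157*e12


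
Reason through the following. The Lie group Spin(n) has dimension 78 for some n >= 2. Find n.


dim Spin(n) = dim so(n) = n(n-1)/2.
Solve n(n-1)/2 = 78, i.e. n^2 - n - 156 = 0.
Discriminant = 1 + 8*78 = 625
n = (1 + sqrt(625))/2 = (1 + 25)/2 = 13


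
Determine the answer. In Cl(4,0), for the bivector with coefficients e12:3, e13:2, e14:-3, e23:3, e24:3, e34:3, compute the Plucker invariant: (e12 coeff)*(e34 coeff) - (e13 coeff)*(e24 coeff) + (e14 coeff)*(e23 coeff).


Plucker relation: af - be + cd
a*f = 3*3 = 9
b*e = 2*3 = 6
c*d = (-3)*3 = -9
af - be + cd = 9 - 6 + (-9)
= -6


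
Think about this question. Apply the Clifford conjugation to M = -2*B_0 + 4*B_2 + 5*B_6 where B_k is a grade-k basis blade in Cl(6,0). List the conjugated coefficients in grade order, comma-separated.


Clifford conjugate sign for grade k: (-1)^(k(k+1)/2)
Grade 0: (-1)^(0*1/2) = (-1)^0 = 1, coeff -2 -> -2
Grade 2: (-1)^(2*3/2) = (-1)^3 = -1, coeff 4 -> -4
Grade 6: (-1)^(6*7/2) = (-1)^21 = -1, coeff 5 -> -5
Conjugated coefficients: -2, -4, -5


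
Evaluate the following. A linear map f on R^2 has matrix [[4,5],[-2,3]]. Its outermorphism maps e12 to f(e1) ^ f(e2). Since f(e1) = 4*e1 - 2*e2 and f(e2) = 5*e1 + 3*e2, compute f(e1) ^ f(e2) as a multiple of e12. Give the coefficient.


The outermorphism of a linear map f sends e1^e2 to f(e1)^f(e2).
f(e1) = 4*e1 - 2*e2
f(e2) = 5*e1 + 3*e2
f(e1) ^ f(e2) = (4*e1 - 2*e2) ^ (5*e1 + 3*e2)
= 4*3*e12 + (-2)*5*e21
= (12 - (-10))*e12
= 22*e12
Coefficient = 22


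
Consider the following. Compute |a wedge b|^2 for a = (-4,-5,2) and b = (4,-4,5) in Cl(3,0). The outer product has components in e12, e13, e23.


a wedge b = (a1*b2 - a2*b1)*e12 + (a1*b3 - a3*b1)*e13 + (a2*b3 - a3*b2)*e23
e12 coeff: (-4)*(-4) - (-5)*4 = 16 - (-20) = 36
e13 coeff: (-4)*5 - 2*4 = -20 - 8 = -28
e23 coeff: (-5)*5 - 2*(-4) = -25 - (-8) = -17
|a wedge b|^2 = 36^2 + (-28)^2 + (-17)^2
= 1296 + 784 + 289
= 2369


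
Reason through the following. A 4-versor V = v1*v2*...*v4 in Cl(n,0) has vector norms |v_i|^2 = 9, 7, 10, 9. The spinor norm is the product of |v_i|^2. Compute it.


Spinor norm N(V) = |v1|^2 * |v2|^2 * ... * |v4|^2
= 9 * 7 * 10 * 9
Running product: 9, 63, 630, 5670
N(V) = 5670


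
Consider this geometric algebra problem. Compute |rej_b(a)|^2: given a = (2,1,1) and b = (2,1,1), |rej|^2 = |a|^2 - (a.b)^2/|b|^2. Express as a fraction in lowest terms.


|a|^2 = 2^2 + 1^2 + 1^2 = 6
|b|^2 = 2^2 + 1^2 + 1^2 = 6
a . b = 2*2 + 1*1 + 1*1 = 6
(a.b)^2 = 6^2 = 36
|rej|^2 = 6 - 36/6
= (36 - 36)/6
= 0/6
In lowest terms: 0/1


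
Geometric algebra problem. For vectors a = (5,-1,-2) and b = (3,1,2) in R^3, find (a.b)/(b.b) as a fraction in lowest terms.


Projection coefficient = (a . b) / (b . b)
a . b = 5*3 + (-1)*1 + (-2)*2
= 15 + (-1) + (-4) = 10
b . b = 3^2 + 1^2 + 2^2
= 9 + 1 + 4 = 14
Coefficient = 10/14
In lowest terms: 5/7


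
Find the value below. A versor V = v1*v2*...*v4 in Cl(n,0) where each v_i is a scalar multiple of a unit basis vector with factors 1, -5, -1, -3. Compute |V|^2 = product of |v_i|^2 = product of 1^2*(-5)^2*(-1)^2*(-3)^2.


Each vector v_i has |v_i|^2 = s_i^2
Squared scales: 1^2 = 1, (-5)^2 = 25, (-1)^2 = 1, (-3)^2 = 9
|V|^2 = 1 * 25 * 1 * 9
= 225


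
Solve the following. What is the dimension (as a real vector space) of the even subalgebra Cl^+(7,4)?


Even subalgebra dimension = 2^(n-1)
n = 7 + 4 = 11
2^(11 - 1) = 2^10 = 1024
Verification: sum of C(11,k) for even k = 1 + 55 + 330 + 462 + 165 + 11 = 1024
Result = 1024


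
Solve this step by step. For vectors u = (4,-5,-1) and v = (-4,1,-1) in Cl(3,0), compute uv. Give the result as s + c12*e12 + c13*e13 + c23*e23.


In Cl(3,0): e_i^2 = 1, e_ie_j = -e_je_i for i != j.
Scalar part = u . v = 4*(-4) + (-5)*1 + (-1)*(-1)
= -16 + (-5) + 1 = -20
e12 coeff = 4*1 - (-5)*(-4) = 4 - 20 = -16
e13 coeff = 4*(-1) - (-1)*(-4) = -4 - 4 = -8
e23 coeff = (-5)*(-1) - (-1)*1 = 5 - (-1) = 6
uv = -20 - 16*e12 - 8*e13 + 6*e23


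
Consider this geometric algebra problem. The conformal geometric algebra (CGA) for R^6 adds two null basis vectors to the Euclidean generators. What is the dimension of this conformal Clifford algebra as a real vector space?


The conformal model of R^6 uses Cl(7,1): the 6 Euclidean generators plus two extra orthogonal generators e+ (e+^2 = +1) and e- (e-^2 = -1), from which the null vectors e0, einf are built.
Number of generators m = 6 + 2 = 8.
dim Cl(p,q) = 2^m = 2^8 = 256


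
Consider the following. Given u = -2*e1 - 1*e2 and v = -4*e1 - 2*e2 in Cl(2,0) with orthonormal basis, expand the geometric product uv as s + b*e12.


Expand: (-2*e1 - 1*e2)(-4*e1 - 2*e2)
= (-2)*(-4)*e1e1 + (-2)*(-2)*e1e2 + (-1)*(-4)*e2e1 + (-1)*(-2)*e2e2
Using e1^2 = e2^2 = 1, e2e1 = -e1e2:
Scalar part s = (-2)*(-4) + (-1)*(-2) = 8 + 2 = 10
Bivector part b = (-2)*(-2) - (-1)*(-4) = 4 - 4 = 0
uv = 10 + 0*e12


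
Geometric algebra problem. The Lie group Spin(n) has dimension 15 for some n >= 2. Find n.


dim Spin(n) = dim so(n) = n(n-1)/2.
Solve n(n-1)/2 = 15, i.e. n^2 - n - 30 = 0.
Discriminant = 1 + 8*15 = 121
n = (1 + sqrt(121))/2 = (1 + 11)/2 = 6


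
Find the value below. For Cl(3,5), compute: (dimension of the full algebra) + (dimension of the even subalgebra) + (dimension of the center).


n = 3 + 5 = 8
Total dim = 2^8 = 256
Even subalgebra dim = 2^7 = 128
n is even, so center dim = 1
Sum = 256 + 128 + 1 = 385


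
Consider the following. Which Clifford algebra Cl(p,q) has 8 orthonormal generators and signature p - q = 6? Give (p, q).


We need p + q = 8 and p - q = 6.
Adding: 2p = 8 + 6 = 14, so p = 7.
Then q = 8 - 7 = 1.
(p, q) = (7, 1)


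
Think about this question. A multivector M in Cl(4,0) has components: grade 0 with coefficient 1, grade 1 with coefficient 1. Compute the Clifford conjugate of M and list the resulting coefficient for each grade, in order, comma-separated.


Clifford conjugate sign for grade k: (-1)^(k(k+1)/2)
Grade 0: (-1)^(0*1/2) = (-1)^0 = 1, coeff 1 -> 1
Grade 1: (-1)^(1*2/2) = (-1)^1 = -1, coeff 1 -> -1
Conjugated coefficients: 1, -1


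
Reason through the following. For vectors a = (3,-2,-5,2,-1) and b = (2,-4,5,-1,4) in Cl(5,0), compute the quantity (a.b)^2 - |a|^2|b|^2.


a . b = 3*2 + (-2)*(-4) + (-5)*5 + 2*(-1) + (-1)*4
= 6 + 8 + (-25) + (-2) + (-4) = -17
|a|^2 = 3^2 + (-2)^2 + (-5)^2 + 2^2 + (-1)^2 = 43
|b|^2 = 2^2 + (-4)^2 + 5^2 + (-1)^2 + 4^2 = 62
(a.b)^2 = (-17)^2 = 289
|a|^2 * |b|^2 = 43 * 62 = 2666
Result = 289 - 2666 = -2377


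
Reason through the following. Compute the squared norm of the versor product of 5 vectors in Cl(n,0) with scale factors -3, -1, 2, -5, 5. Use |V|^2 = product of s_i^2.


Each vector v_i has |v_i|^2 = s_i^2
Squared scales: (-3)^2 = 9, (-1)^2 = 1, 2^2 = 4, (-5)^2 = 25, 5^2 = 25
|V|^2 = 9 * 1 * 4 * 25 * 25
= 22500


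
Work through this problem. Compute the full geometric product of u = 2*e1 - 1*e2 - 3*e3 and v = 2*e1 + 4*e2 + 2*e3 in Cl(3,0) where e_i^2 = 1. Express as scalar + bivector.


In Cl(3,0): e_i^2 = 1, e_ie_j = -e_je_i for i != j.
Scalar part = u . v = 2*2 + (-1)*4 + (-3)*2
= 4 + (-4) + (-6) = -6
e12 coeff = 2*4 - (-1)*2 = 8 - (-2) = 10
e13 coeff = 2*2 - (-3)*2 = 4 - (-6) = 10
e23 coeff = (-1)*2 - (-3)*4 = -2 - (-12) = 10
uv = -6 + 10*e12 + 10*e13 + 10*e23


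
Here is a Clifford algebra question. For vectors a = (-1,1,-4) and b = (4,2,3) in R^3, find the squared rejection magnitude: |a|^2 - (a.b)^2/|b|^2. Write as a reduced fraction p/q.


|a|^2 = (-1)^2 + 1^2 + (-4)^2 = 18
|b|^2 = 4^2 + 2^2 + 3^2 = 29
a . b = (-1)*4 + 1*2 + (-4)*3 = -14
(a.b)^2 = (-14)^2 = 196
|rej|^2 = 18 - 196/29
= (522 - 196)/29
= 326/29
In lowest terms: 326/29


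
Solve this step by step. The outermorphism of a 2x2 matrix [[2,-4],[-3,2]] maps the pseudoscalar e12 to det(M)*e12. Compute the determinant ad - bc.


The outermorphism of a linear map f sends e1^e2 to f(e1)^f(e2).
f(e1) = 2*e1 - 3*e2
f(e2) = -4*e1 + 2*e2
f(e1) ^ f(e2) = (2*e1 - 3*e2) ^ (-4*e1 + 2*e2)
= 2*2*e12 + (-3)*(-4)*e21
= (4 - 12)*e12
= -8*e12
Coefficient = -8


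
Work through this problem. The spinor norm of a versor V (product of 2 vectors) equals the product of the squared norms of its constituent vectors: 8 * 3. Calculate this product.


Spinor norm N(V) = |v1|^2 * |v2|^2 * ... * |v2|^2
= 8 * 3
Running product: 8, 24
N(V) = 24


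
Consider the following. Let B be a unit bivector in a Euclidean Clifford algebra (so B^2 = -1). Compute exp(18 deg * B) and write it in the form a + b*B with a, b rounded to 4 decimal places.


For a unit bivector B with B^2 = -1, the exponential series gives
e^(theta*B) = cos(theta) + sin(theta)*B (the GA analogue of Euler's formula).
theta = 18 degrees = 0.314159 rad
cos(18 deg) = 0.9511
sin(18 deg) = 0.3090
exp(theta*B) = 0.9511 + 0.3090*B


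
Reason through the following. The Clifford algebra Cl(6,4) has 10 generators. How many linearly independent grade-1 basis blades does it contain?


Number of grade-k basis blades in Cl(p,q) with n = p + q is C(n, k).
n = 6 + 4 = 10
C(10, 1) = 10! / (1! * 9!)
= 3628800 / (1 * 362880)
= 10


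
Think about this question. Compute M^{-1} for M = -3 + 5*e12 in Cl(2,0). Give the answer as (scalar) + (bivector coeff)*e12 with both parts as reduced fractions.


M = -3 + 5*e12, where e12^2 = -1.
Since M commutes with its reverse ~M = a - b*e12, M * ~M = a^2 - b^2*e12^2 = a^2 + b^2.
So M^{-1} = ~M / (a^2 + b^2) = (a - b*e12)/(a^2 + b^2).
a^2 + b^2 = 9 + 25 = 34
Scalar part = -3/34 = -3/34
Bivector coeff = -5/34 = -5/34
M^{-1} = -3/34 - 5/34*e12


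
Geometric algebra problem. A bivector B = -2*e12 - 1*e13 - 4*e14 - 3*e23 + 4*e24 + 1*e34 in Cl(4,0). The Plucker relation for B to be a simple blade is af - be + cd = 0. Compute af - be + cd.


Plucker relation: af - be + cd
a*f = (-2)*1 = -2
b*e = (-1)*4 = -4
c*d = (-4)*(-3) = 12
af - be + cd = -2 - (-4) + 12
= 14


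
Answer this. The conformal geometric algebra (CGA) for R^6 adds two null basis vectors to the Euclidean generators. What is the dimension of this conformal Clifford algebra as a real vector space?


The conformal model of R^6 uses Cl(7,1): the 6 Euclidean generators plus two extra orthogonal generators e+ (e+^2 = +1) and e- (e-^2 = -1), from which the null vectors e0, einf are built.
Number of generators m = 6 + 2 = 8.
dim Cl(p,q) = 2^m = 2^8 = 256


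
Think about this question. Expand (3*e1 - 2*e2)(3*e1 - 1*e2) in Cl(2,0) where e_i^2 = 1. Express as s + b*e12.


Expand: (3*e1 - 2*e2)(3*e1 - 1*e2)
= 3*3*e1e1 + 3*(-1)*e1e2 + (-2)*3*e2e1 + (-2)*(-1)*e2e2
Using e1^2 = e2^2 = 1, e2e1 = -e1e2:
Scalar part s = 3*3 + (-2)*(-1) = 9 + 2 = 11
Bivector part b = 3*(-1) - (-2)*3 = -3 - (-6) = 3
uv = 11 + 3*e12


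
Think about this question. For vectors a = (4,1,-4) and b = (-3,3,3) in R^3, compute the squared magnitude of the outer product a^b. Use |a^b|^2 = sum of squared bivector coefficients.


a wedge b = (a1*b2 - a2*b1)*e12 + (a1*b3 - a3*b1)*e13 + (a2*b3 - a3*b2)*e23
e12 coeff: 4*3 - 1*(-3) = 12 - (-3) = 15
e13 coeff: 4*3 - (-4)*(-3) = 12 - 12 = 0
e23 coeff: 1*3 - (-4)*3 = 3 - (-12) = 15
|a wedge b|^2 = 15^2 + 0^2 + 15^2
= 225 + 0 + 225
= 450


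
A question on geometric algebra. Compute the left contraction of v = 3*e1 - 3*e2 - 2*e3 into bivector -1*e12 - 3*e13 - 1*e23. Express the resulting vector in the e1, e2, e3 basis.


Left contraction v _| B = <vB>_1 (grade-1 part of the geometric product vB).
Using e1_|e12 = e2, e2_|e12 = -e1, e1_|e13 = e3, e3_|e13 = -e1, e2_|e23 = e3, e3_|e23 = -e2:
e1 coeff: -v2*b12 - v3*b13 = -(-3)*(-1) - (-2)*(-3) = -9
e2 coeff: v1*b12 - v3*b23 = (3)*(-1) - (-2)*(-1) = -5
e3 coeff: v1*b13 + v2*b23 = (3)*(-3) + (-3)*(-1) = -6
v _| B = -9*e1 - 5*e2 - 6*e3


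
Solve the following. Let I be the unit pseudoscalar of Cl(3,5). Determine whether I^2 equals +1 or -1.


The pseudoscalar I = e1...e_n (product of all n generators) of Cl(p,q) satisfies I^2 = (-1)^(q + n(n-1)/2).
p = 3, q = 5, n = p + q = 8
n(n-1)/2 = 8 * 7 / 2 = 28
Exponent = q + n(n-1)/2 = 5 + 28 = 33
I^2 = (-1)^33 = -1


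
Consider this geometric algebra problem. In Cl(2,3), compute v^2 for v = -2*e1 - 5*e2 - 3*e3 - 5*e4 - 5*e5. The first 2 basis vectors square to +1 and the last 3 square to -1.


v^2 = sum of c_i^2 * e_i^2
Positive signature terms (e_i^2 = +1): (-2)^2 + (-5)^2 = 29
Negative signature terms (e_j^2 = -1): (-3)^2 + (-5)^2 + (-5)^2 = 59
v^2 = 29 - 59 = -30


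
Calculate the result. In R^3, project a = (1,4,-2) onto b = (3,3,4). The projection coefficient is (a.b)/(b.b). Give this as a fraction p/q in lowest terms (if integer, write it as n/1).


Projection coefficient = (a . b) / (b . b)
a . b = 1*3 + 4*3 + (-2)*4
= 3 + 12 + (-8) = 7
b . b = 3^2 + 3^2 + 4^2
= 9 + 9 + 16 = 34
Coefficient = 7/34
In lowest terms: 7/34


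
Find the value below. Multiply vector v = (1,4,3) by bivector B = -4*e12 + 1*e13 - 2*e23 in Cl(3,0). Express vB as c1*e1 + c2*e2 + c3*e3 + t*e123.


vB has grade-1 (vector) and grade-3 (trivector) parts: vB = (v _| B) + (v ^ B).
Vector part <vB>_1:
  e1: -v2*b12 - v3*b13 = -(4)*(-4) - (3)*(1) = 13
  e2: v1*b12 - v3*b23 = (1)*(-4) - (3)*(-2) = 2
  e3: v1*b13 + v2*b23 = (1)*(1) + (4)*(-2) = -7
Trivector part <vB>_3:
  e123: v1*b23 - v2*b13 + v3*b12 = (1)*(-2) - (4)*(1) + (3)*(-4) = -18
vB = 13*e1 + 2*e2 - 7*e3 - 18*e123


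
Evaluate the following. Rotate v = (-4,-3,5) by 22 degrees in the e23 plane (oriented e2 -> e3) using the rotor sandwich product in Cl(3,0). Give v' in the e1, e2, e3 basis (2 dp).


Rotor R = cos(11deg) - sin(11deg)*e23
Rotation angle theta = 2 * 11 = 22 degrees in the e23 plane (e2 -> e3).
The component perpendicular to the plane (e1) is invariant: v'_1 = v1 = -4.00
cos(22deg) = 0.9272, sin(22deg) = 0.3746
v'_2 = v2*cos(theta) - v3*sin(theta) = -3*0.9272 - 5*0.3746 = -4.65
v'_3 = v2*sin(theta) + v3*cos(theta) = -3*0.3746 + 5*0.9272 = 3.51
v' = -4.00*e1 - 4.65*e2 + 3.51*e3


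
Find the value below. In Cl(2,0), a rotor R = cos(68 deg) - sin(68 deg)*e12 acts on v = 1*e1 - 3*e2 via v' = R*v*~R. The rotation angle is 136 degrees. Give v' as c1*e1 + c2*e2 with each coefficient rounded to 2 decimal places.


Rotor R = cos(68deg) - sin(68deg)*e12
Rotation angle theta = 2 * 68 = 136 degrees
v' = R*v*~R rotates v by theta.
cos(136deg) = -0.7193, sin(136deg) = 0.6947
v'_1 = 1*cos(136deg) - (-3)*sin(136deg)
= 1*(-0.7193) - (-3)*0.6947
= 1.36
v'_2 = 1*sin(136deg) + (-3)*cos(136deg)
= 1*0.6947 + (-3)*(-0.7193)
= 2.85
v' = 1.36*e1 + 2.85*e2


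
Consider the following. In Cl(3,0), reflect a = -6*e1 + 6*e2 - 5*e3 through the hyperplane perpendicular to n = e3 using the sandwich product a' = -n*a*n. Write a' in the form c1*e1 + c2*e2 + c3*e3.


Reflection formula: a' = -n*a*n, with n = e3 (unit vector, n^2 = 1).
For reflection through hyperplane perp to e3:
The component along e3 flips sign, others stay.
a = (-6, 6, -5)
a' = (-6, 6, 5)
a' = -6*e1 + 6*e2 + 5*e3


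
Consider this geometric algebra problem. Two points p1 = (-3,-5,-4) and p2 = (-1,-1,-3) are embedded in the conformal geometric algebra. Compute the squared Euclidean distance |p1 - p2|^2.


p1 - p2 = (-2, -4, -1)
|p1 - p2|^2 = (-2)^2 + (-4)^2 + (-1)^2
= 4 + 16 + 1
= 21


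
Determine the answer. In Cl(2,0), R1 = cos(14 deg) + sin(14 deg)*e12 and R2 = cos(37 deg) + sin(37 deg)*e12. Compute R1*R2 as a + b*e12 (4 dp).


Same-plane rotors commute and their half-angles add:
R1*R2 = cos(a1 + a2) + sin(a1 + a2)*e12.
a1 + a2 = 14 + 37 = 51 deg
cos(51 deg) = 0.6293
sin(51 deg) = 0.7771
R1*R2 = 0.6293 + 0.7771*e12


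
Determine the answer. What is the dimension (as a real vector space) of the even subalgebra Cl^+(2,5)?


Even subalgebra dimension = 2^(n-1)
n = 2 + 5 = 7
2^(7 - 1) = 2^6 = 64
Verification: sum of C(7,k) for even k = 1 + 21 + 35 + 7 = 64
Result = 64


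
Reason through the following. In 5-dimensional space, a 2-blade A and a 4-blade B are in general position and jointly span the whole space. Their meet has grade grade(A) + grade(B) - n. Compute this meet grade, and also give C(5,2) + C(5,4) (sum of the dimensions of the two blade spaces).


Meet grade = grade(A) + grade(B) - n
= 2 + 4 - 5 = 1
C(5,2) = 10
C(5,4) = 5
dim_A + dim_B = 10 + 5 = 15


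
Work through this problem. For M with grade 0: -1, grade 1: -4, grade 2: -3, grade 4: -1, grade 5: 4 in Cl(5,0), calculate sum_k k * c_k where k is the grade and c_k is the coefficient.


Grade-weighted sum = sum of grade_k * coefficient_k
0*(-1) = 0
1*(-4) = -4
2*(-3) = -6
4*(-1) = -4
5*4 = 20
Total = 0 + (-4) + (-6) + (-4) + 20 = 6


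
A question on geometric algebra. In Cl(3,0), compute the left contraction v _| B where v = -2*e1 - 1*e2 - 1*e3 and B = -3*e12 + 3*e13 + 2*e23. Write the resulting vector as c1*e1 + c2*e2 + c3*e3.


Left contraction v _| B = <vB>_1 (grade-1 part of the geometric product vB).
Using e1_|e12 = e2, e2_|e12 = -e1, e1_|e13 = e3, e3_|e13 = -e1, e2_|e23 = e3, e3_|e23 = -e2:
e1 coeff: -v2*b12 - v3*b13 = -(-1)*(-3) - (-1)*(3) = 0
e2 coeff: v1*b12 - v3*b23 = (-2)*(-3) - (-1)*(2) = 8
e3 coeff: v1*b13 + v2*b23 = (-2)*(3) + (-1)*(2) = -8
v _| B = 0*e1 + 8*e2 - 8*e3


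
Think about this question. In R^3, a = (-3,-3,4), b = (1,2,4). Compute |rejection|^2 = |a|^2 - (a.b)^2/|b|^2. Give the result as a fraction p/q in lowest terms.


|a|^2 = (-3)^2 + (-3)^2 + 4^2 = 34
|b|^2 = 1^2 + 2^2 + 4^2 = 21
a . b = (-3)*1 + (-3)*2 + 4*4 = 7
(a.b)^2 = 7^2 = 49
|rej|^2 = 34 - 49/21
= (714 - 49)/21
= 665/21
In lowest terms: 95/3


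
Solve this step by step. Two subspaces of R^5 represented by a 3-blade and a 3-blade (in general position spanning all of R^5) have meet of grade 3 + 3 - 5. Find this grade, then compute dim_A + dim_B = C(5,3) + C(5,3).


Meet grade = grade(A) + grade(B) - n
= 3 + 3 - 5 = 1
C(5,3) = 10
C(5,3) = 10
dim_A + dim_B = 10 + 10 = 20


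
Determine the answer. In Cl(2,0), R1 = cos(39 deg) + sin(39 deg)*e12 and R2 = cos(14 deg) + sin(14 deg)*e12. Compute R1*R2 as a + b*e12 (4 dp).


Same-plane rotors commute and their half-angles add:
R1*R2 = cos(a1 + a2) + sin(a1 + a2)*e12.
a1 + a2 = 39 + 14 = 53 deg
cos(53 deg) = 0.6018
sin(53 deg) = 0.7986
R1*R2 = 0.6018 + 0.7986*e12


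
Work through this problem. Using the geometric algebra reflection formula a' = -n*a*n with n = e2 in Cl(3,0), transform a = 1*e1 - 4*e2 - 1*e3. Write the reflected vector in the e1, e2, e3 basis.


Reflection formula: a' = -n*a*n, with n = e2 (unit vector, n^2 = 1).
For reflection through hyperplane perp to e2:
The component along e2 flips sign, others stay.
a = (1, -4, -1)
a' = (1, 4, -1)
a' = 1*e1 + 4*e2 - 1*e3


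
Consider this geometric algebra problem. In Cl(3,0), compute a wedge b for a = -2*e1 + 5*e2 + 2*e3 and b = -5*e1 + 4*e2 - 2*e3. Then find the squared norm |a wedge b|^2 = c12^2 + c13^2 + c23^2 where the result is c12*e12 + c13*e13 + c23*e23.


a wedge b = (a1*b2 - a2*b1)*e12 + (a1*b3 - a3*b1)*e13 + (a2*b3 - a3*b2)*e23
e12 coeff: (-2)*4 - 5*(-5) = -8 - (-25) = 17
e13 coeff: (-2)*(-2) - 2*(-5) = 4 - (-10) = 14
e23 coeff: 5*(-2) - 2*4 = -10 - 8 = -18
|a wedge b|^2 = 17^2 + 14^2 + (-18)^2
= 289 + 196 + 324
= 809


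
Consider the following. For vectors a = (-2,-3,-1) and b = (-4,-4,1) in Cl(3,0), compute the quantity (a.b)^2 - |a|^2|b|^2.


a . b = (-2)*(-4) + (-3)*(-4) + (-1)*1
= 8 + 12 + (-1) = 19
|a|^2 = (-2)^2 + (-3)^2 + (-1)^2 = 14
|b|^2 = (-4)^2 + (-4)^2 + 1^2 = 33
(a.b)^2 = 19^2 = 361
|a|^2 * |b|^2 = 14 * 33 = 462
Result = 361 - 462 = -101


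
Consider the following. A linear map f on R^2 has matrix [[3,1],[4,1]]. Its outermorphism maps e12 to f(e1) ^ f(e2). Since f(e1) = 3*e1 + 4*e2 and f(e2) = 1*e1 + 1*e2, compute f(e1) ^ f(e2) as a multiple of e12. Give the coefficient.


The outermorphism of a linear map f sends e1^e2 to f(e1)^f(e2).
f(e1) = 3*e1 + 4*e2
f(e2) = 1*e1 + 1*e2
f(e1) ^ f(e2) = (3*e1 + 4*e2) ^ (1*e1 + 1*e2)
= 3*1*e12 + 4*1*e21
= (3 - 4)*e12
= -1*e12
Coefficient = -1


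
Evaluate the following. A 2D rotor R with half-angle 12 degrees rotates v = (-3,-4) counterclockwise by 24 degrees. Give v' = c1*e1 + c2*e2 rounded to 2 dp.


Rotor R = cos(12deg) - sin(12deg)*e12
Rotation angle theta = 2 * 12 = 24 degrees
v' = R*v*~R rotates v by theta.
cos(24deg) = 0.9135, sin(24deg) = 0.4067
v'_1 = -3*cos(24deg) - (-4)*sin(24deg)
= -3*0.9135 - (-4)*0.4067
= -1.11
v'_2 = -3*sin(24deg) + (-4)*cos(24deg)
= -3*0.4067 + (-4)*0.9135
= -4.87
v' = -1.11*e1 - 4.87*e2


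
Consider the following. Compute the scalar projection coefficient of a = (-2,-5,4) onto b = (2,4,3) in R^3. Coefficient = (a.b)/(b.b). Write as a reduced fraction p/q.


Projection coefficient = (a . b) / (b . b)
a . b = (-2)*2 + (-5)*4 + 4*3
= -4 + (-20) + 12 = -12
b . b = 2^2 + 4^2 + 3^2
= 4 + 16 + 9 = 29
Coefficient = -12/29
In lowest terms: -12/29


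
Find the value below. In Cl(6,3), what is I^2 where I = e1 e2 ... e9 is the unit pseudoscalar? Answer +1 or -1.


The pseudoscalar I = e1...e_n (product of all n generators) of Cl(p,q) satisfies I^2 = (-1)^(q + n(n-1)/2).
p = 6, q = 3, n = p + q = 9
n(n-1)/2 = 9 * 8 / 2 = 36
Exponent = q + n(n-1)/2 = 3 + 36 = 39
I^2 = (-1)^39 = -1


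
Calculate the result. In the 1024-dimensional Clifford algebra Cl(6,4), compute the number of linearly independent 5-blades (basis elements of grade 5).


Number of grade-k basis blades in Cl(p,q) with n = p + q is C(n, k).
n = 6 + 4 = 10
C(10, 5) = 10! / (5! * 5!)
= 3628800 / (120 * 120)
= 252


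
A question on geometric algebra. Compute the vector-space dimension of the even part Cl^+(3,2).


Even subalgebra dimension = 2^(n-1)
n = 3 + 2 = 5
2^(5 - 1) = 2^4 = 16
Verification: sum of C(5,k) for even k = 1 + 10 + 5 = 16
Result = 16


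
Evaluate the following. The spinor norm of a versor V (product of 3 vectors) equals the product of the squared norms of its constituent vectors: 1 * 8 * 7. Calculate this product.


Spinor norm N(V) = |v1|^2 * |v2|^2 * ... * |v3|^2
= 1 * 8 * 7
Running product: 1, 8, 56
N(V) = 56


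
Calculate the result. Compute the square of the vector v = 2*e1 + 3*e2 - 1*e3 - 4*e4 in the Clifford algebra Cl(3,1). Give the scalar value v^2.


v^2 = sum of c_i^2 * e_i^2
Positive signature terms (e_i^2 = +1): 2^2 + 3^2 + (-1)^2 = 14
Negative signature terms (e_j^2 = -1): (-4)^2 = 16
v^2 = 14 - 16 = -2


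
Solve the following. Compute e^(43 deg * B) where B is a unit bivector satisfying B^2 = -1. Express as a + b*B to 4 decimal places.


For a unit bivector B with B^2 = -1, the exponential series gives
e^(theta*B) = cos(theta) + sin(theta)*B (the GA analogue of Euler's formula).
theta = 43 degrees = 0.750492 rad
cos(43 deg) = 0.7314
sin(43 deg) = 0.6820
exp(theta*B) = 0.7314 + 0.6820*B


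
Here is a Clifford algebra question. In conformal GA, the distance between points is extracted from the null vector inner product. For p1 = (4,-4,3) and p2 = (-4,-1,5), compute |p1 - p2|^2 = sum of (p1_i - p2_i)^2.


p1 - p2 = (8, -3, -2)
|p1 - p2|^2 = 8^2 + (-3)^2 + (-2)^2
= 64 + 9 + 4
= 77


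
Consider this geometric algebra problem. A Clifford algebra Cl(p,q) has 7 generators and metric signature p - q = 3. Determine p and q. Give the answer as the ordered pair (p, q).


We need p + q = 7 and p - q = 3.
Adding: 2p = 7 + 3 = 10, so p = 5.
Then q = 7 - 5 = 2.
(p, q) = (5, 2)


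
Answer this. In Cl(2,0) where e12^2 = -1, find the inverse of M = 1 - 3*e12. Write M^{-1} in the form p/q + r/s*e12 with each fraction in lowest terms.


M = 1 - 3*e12, where e12^2 = -1.
Since M commutes with its reverse ~M = a - b*e12, M * ~M = a^2 - b^2*e12^2 = a^2 + b^2.
So M^{-1} = ~M / (a^2 + b^2) = (a - b*e12)/(a^2 + b^2).
a^2 + b^2 = 1 + 9 = 10
Scalar part = 1/10 = 1/10
Bivector coeff = 3/10 = 3/10
M^{-1} = 1/10 + 3/10*e12


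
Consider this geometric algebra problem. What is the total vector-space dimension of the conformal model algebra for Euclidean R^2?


The conformal model of R^2 uses Cl(3,1): the 2 Euclidean generators plus two extra orthogonal generators e+ (e+^2 = +1) and e- (e-^2 = -1), from which the null vectors e0, einf are built.
Number of generators m = 2 + 2 = 4.
dim Cl(p,q) = 2^m = 2^4 = 16


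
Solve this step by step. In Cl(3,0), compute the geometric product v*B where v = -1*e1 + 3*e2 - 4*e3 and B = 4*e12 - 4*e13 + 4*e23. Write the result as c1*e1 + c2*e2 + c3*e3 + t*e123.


vB has grade-1 (vector) and grade-3 (trivector) parts: vB = (v _| B) + (v ^ B).
Vector part <vB>_1:
  e1: -v2*b12 - v3*b13 = -(3)*(4) - (-4)*(-4) = -28
  e2: v1*b12 - v3*b23 = (-1)*(4) - (-4)*(4) = 12
  e3: v1*b13 + v2*b23 = (-1)*(-4) + (3)*(4) = 16
Trivector part <vB>_3:
  e123: v1*b23 - v2*b13 + v3*b12 = (-1)*(4) - (3)*(-4) + (-4)*(4) = -8
vB = -28*e1 + 12*e2 + 16*e3 - 8*e123


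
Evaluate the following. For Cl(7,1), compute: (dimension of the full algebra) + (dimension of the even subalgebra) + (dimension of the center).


n = 7 + 1 = 8
Total dim = 2^8 = 256
Even subalgebra dim = 2^7 = 128
n is even, so center dim = 1
Sum = 256 + 128 + 1 = 385


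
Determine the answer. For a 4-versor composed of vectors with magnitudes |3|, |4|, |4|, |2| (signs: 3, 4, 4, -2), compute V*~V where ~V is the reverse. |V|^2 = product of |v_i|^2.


Each vector v_i has |v_i|^2 = s_i^2
Squared scales: 3^2 = 9, 4^2 = 16, 4^2 = 16, (-2)^2 = 4
|V|^2 = 9 * 16 * 16 * 4
= 9216


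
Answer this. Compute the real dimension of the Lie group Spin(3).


Spin(n) double-covers SO(n); both have Lie algebra so(n) of dimension n(n-1)/2.
n = 3
n(n-1) = 3 * 2 = 6
dim Spin(3) = 6/2 = 3


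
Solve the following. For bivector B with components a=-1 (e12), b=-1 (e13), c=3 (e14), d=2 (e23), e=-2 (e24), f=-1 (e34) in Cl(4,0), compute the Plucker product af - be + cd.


Plucker relation: af - be + cd
a*f = (-1)*(-1) = 1
b*e = (-1)*(-2) = 2
c*d = 3*2 = 6
af - be + cd = 1 - 2 + 6
= 5


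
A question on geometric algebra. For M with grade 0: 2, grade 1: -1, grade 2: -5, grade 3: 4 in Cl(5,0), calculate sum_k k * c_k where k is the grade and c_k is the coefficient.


Grade-weighted sum = sum of grade_k * coefficient_k
0*2 = 0
1*(-1) = -1
2*(-5) = -10
3*4 = 12
Total = 0 + (-1) + (-10) + 12 = 1


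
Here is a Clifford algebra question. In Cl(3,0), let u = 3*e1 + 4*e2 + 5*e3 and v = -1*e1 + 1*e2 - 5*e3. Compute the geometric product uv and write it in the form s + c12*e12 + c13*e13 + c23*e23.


In Cl(3,0): e_i^2 = 1, e_ie_j = -e_je_i for i != j.
Scalar part = u . v = 3*(-1) + 4*1 + 5*(-5)
= -3 + 4 + (-25) = -24
e12 coeff = 3*1 - 4*(-1) = 3 - (-4) = 7
e13 coeff = 3*(-5) - 5*(-1) = -15 - (-5) = -10
e23 coeff = 4*(-5) - 5*1 = -20 - 5 = -25
uv = -24 + 7*e12 - 10*e13 - 25*e23


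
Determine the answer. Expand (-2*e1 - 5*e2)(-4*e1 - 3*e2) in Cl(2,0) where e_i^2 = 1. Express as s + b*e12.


Expand: (-2*e1 - 5*e2)(-4*e1 - 3*e2)
= (-2)*(-4)*e1e1 + (-2)*(-3)*e1e2 + (-5)*(-4)*e2e1 + (-5)*(-3)*e2e2
Using e1^2 = e2^2 = 1, e2e1 = -e1e2:
Scalar part s = (-2)*(-4) + (-5)*(-3) = 8 + 15 = 23
Bivector part b = (-2)*(-3) - (-5)*(-4) = 6 - 20 = -14
uv = 23 - 14*e12


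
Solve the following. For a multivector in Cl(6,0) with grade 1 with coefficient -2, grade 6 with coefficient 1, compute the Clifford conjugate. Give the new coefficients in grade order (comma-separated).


Clifford conjugate sign for grade k: (-1)^(k(k+1)/2)
Grade 1: (-1)^(1*2/2) = (-1)^1 = -1, coeff -2 -> 2
Grade 6: (-1)^(6*7/2) = (-1)^21 = -1, coeff 1 -> -1
Conjugated coefficients: 2, -1


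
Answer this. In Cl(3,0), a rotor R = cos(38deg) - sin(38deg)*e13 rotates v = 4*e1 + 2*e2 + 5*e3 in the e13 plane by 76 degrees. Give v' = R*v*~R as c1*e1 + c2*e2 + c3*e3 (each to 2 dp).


Rotor R = cos(38deg) - sin(38deg)*e13
Rotation angle theta = 2 * 38 = 76 degrees in the e13 plane (e1 -> e3).
The component perpendicular to the plane (e2) is invariant: v'_2 = v2 = 2.00
cos(76deg) = 0.2419, sin(76deg) = 0.9703
v'_1 = v1*cos(theta) - v3*sin(theta) = 4*0.2419 - 5*0.9703 = -3.88
v'_3 = v1*sin(theta) + v3*cos(theta) = 4*0.9703 + 5*0.2419 = 5.09
v' = -3.88*e1 + 2.00*e2 + 5.09*e3


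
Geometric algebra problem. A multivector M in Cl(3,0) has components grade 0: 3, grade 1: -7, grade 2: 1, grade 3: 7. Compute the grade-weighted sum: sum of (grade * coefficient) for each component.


Grade-weighted sum = sum of grade_k * coefficient_k
0*3 = 0
1*(-7) = -7
2*1 = 2
3*7 = 21
Total = 0 + (-7) + 2 + 21 = 16


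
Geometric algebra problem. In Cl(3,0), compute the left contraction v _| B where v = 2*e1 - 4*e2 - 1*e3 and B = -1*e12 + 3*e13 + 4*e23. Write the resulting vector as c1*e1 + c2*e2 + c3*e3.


Left contraction v _| B = <vB>_1 (grade-1 part of the geometric product vB).
Using e1_|e12 = e2, e2_|e12 = -e1, e1_|e13 = e3, e3_|e13 = -e1, e2_|e23 = e3, e3_|e23 = -e2:
e1 coeff: -v2*b12 - v3*b13 = -(-4)*(-1) - (-1)*(3) = -1
e2 coeff: v1*b12 - v3*b23 = (2)*(-1) - (-1)*(4) = 2
e3 coeff: v1*b13 + v2*b23 = (2)*(3) + (-4)*(4) = -10
v _| B = -1*e1 + 2*e2 - 10*e3


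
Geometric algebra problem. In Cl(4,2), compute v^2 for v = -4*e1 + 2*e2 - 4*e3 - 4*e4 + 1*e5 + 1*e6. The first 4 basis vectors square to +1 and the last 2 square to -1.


v^2 = sum of c_i^2 * e_i^2
Positive signature terms (e_i^2 = +1): (-4)^2 + 2^2 + (-4)^2 + (-4)^2 = 52
Negative signature terms (e_j^2 = -1): 1^2 + 1^2 = 2
v^2 = 52 - 2 = 50


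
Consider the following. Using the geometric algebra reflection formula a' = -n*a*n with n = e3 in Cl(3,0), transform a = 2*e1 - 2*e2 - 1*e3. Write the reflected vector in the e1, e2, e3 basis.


Reflection formula: a' = -n*a*n, with n = e3 (unit vector, n^2 = 1).
For reflection through hyperplane perp to e3:
The component along e3 flips sign, others stay.
a = (2, -2, -1)
a' = (2, -2, 1)
a' = 2*e1 - 2*e2 + 1*e3


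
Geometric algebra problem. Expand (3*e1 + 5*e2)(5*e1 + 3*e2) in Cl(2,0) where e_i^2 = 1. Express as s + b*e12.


Expand: (3*e1 + 5*e2)(5*e1 + 3*e2)
= 3*5*e1e1 + 3*3*e1e2 + 5*5*e2e1 + 5*3*e2e2
Using e1^2 = e2^2 = 1, e2e1 = -e1e2:
Scalar part s = 3*5 + 5*3 = 15 + 15 = 30
Bivector part b = 3*3 - 5*5 = 9 - 25 = -16
uv = 30 - 16*e12


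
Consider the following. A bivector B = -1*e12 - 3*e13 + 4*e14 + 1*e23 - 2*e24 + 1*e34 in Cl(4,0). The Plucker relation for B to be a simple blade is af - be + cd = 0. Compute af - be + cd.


Plucker relation: af - be + cd
a*f = (-1)*1 = -1
b*e = (-3)*(-2) = 6
c*d = 4*1 = 4
af - be + cd = -1 - 6 + 4
= -3


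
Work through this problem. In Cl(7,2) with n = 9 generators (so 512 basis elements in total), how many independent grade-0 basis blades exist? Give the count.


Number of grade-k basis blades in Cl(p,q) with n = p + q is C(n, k).
n = 7 + 2 = 9
C(9, 0) = 9! / (0! * 9!)
= 362880 / (1 * 362880)
= 1


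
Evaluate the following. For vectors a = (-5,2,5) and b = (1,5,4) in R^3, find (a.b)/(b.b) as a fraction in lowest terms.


Projection coefficient = (a . b) / (b . b)
a . b = (-5)*1 + 2*5 + 5*4
= -5 + 10 + 20 = 25
b . b = 1^2 + 5^2 + 4^2
= 1 + 25 + 16 = 42
Coefficient = 25/42
In lowest terms: 25/42


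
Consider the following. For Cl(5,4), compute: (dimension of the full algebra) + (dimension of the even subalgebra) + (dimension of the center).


n = 5 + 4 = 9
Total dim = 2^9 = 512
Even subalgebra dim = 2^8 = 256
n is odd, so center dim = 2
Sum = 512 + 256 + 2 = 770


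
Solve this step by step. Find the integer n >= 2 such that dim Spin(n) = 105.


dim Spin(n) = dim so(n) = n(n-1)/2.
Solve n(n-1)/2 = 105, i.e. n^2 - n - 210 = 0.
Discriminant = 1 + 8*105 = 841
n = (1 + sqrt(841))/2 = (1 + 29)/2 = 15


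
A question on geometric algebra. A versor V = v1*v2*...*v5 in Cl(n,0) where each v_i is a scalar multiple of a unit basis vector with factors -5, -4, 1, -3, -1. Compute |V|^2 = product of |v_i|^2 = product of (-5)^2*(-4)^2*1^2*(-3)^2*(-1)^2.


Each vector v_i has |v_i|^2 = s_i^2
Squared scales: (-5)^2 = 25, (-4)^2 = 16, 1^2 = 1, (-3)^2 = 9, (-1)^2 = 1
|V|^2 = 25 * 16 * 1 * 9 * 1
= 3600


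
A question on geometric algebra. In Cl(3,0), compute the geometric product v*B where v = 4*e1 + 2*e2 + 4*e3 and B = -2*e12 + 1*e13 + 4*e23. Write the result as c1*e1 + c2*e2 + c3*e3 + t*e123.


vB has grade-1 (vector) and grade-3 (trivector) parts: vB = (v _| B) + (v ^ B).
Vector part <vB>_1:
  e1: -v2*b12 - v3*b13 = -(2)*(-2) - (4)*(1) = 0
  e2: v1*b12 - v3*b23 = (4)*(-2) - (4)*(4) = -24
  e3: v1*b13 + v2*b23 = (4)*(1) + (2)*(4) = 12
Trivector part <vB>_3:
  e123: v1*b23 - v2*b13 + v3*b12 = (4)*(4) - (2)*(1) + (4)*(-2) = 6
vB = 0*e1 - 24*e2 + 12*e3 + 6*e123


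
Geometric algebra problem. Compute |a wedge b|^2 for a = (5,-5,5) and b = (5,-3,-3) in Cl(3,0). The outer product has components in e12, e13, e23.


a wedge b = (a1*b2 - a2*b1)*e12 + (a1*b3 - a3*b1)*e13 + (a2*b3 - a3*b2)*e23
e12 coeff: 5*(-3) - (-5)*5 = -15 - (-25) = 10
e13 coeff: 5*(-3) - 5*5 = -15 - 25 = -40
e23 coeff: (-5)*(-3) - 5*(-3) = 15 - (-15) = 30
|a wedge b|^2 = 10^2 + (-40)^2 + 30^2
= 100 + 1600 + 900
= 2600


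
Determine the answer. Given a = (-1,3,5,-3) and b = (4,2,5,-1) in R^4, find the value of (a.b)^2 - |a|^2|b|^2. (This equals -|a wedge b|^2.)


a . b = (-1)*4 + 3*2 + 5*5 + (-3)*(-1)
= -4 + 6 + 25 + 3 = 30
|a|^2 = (-1)^2 + 3^2 + 5^2 + (-3)^2 = 44
|b|^2 = 4^2 + 2^2 + 5^2 + (-1)^2 = 46
(a.b)^2 = 30^2 = 900
|a|^2 * |b|^2 = 44 * 46 = 2024
Result = 900 - 2024 = -1124


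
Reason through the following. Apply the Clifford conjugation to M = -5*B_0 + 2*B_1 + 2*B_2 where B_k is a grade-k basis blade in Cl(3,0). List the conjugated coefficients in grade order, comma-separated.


Clifford conjugate sign for grade k: (-1)^(k(k+1)/2)
Grade 0: (-1)^(0*1/2) = (-1)^0 = 1, coeff -5 -> -5
Grade 1: (-1)^(1*2/2) = (-1)^1 = -1, coeff 2 -> -2
Grade 2: (-1)^(2*3/2) = (-1)^3 = -1, coeff 2 -> -2
Conjugated coefficients: -5, -2, -2
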